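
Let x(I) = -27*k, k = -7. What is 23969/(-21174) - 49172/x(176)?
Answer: -348566023/1333962 ≈ -261.30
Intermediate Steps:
x(I) = 189 (x(I) = -27*(-7) = 189)
23969/(-21174) - 49172/x(176) = 23969/(-21174) - 49172/189 = 23969*(-1/21174) - 49172*1/189 = -23969/21174 - 49172/189 = -348566023/1333962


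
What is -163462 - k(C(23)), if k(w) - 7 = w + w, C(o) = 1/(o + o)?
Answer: -3759788/23 ≈ -1.6347e+5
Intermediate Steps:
C(o) = 1/(2*o)
k(w) = 7 + 2*w (k(w) = 7 + (w + w) = 7 + 2*w)
-163462 - k(C(23)) = -163462 - (7 + 2*((½)/23)) = -163462 - (7 + 2*((½)*(1/23))) = -163462 - (7 + 2*(1/46)) = -163462 - (7 + 1/23) = -163462 - 1*162/23 = -163462 - 162/23 = -3759788/23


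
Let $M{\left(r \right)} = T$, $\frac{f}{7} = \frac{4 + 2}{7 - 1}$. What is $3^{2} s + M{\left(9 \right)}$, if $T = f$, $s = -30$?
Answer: $-263$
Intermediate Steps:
$f = 7$ ($f = 7 \frac{4 + 2}{7 - 1} = 7 \cdot \frac{6}{6} = 7 \cdot 6 \cdot \frac{1}{6} = 7 \cdot 1 = 7$)
$T = 7$
$M{\left(r \right)} = 7$
$3^{2} s + M{\left(9 \right)} = 3^{2} \left(-30\right) + 7 = 9 \left(-30\right) + 7 = -270 + 7 = -263$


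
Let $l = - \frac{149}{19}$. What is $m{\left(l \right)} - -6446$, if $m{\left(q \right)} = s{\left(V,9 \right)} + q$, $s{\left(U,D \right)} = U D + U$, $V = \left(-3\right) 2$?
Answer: $\frac{121185}{19} \approx 6378.2$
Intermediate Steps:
$V = -6$
$l = - \frac{149}{19}$ ($l = \left(-149\right) \frac{1}{19} = - \frac{149}{19} \approx -7.8421$)
$s{\left(U,D \right)} = U + D U$ ($s{\left(U,D \right)} = D U + U = U + D U$)
$m{\left(q \right)} = -60 + q$ ($m{\left(q \right)} = - 6 \left(1 + 9\right) + q = \left(-6\right) 10 + q = -60 + q$)
$m{\left(l \right)} - -6446 = \left(-60 - \frac{149}{19}\right) - -6446 = - \frac{1289}{19} + 6446 = \frac{121185}{19}$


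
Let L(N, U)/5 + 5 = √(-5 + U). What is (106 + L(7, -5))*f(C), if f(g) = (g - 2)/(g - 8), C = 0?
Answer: 81/4 + 5*I*√10/4 ≈ 20.25 + 3.9528*I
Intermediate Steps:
f(g) = (-2 + g)/(-8 + g)
L(N, U) = -25 + 5*√(-5 + U)
(106 + L(7, -5))*f(C) = (106 + (-25 + 5*√(-5 - 5)))*((-2 + 0)/(-8 + 0)) = (106 + (-25 + 5*√(-10)))*(-2/(-8)) = (106 + (-25 + 5*(I*√10)))*(-⅛*(-2)) = (106 + (-25 + 5*I*√10))*(¼) = (81 + 5*I*√10)*(¼) = 81/4 + 5*I*√10/4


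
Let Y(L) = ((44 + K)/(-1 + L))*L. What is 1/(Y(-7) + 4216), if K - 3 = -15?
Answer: 1/4244 ≈ 0.00023563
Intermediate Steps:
K = -12 (K = 3 - 15 = -12)
Y(L) = 32*L/(-1 + L) (Y(L) = ((44 - 12)/(-1 + L))*L = (32/(-1 + L))*L = 32*L/(-1 + L))
1/(Y(-7) + 4216) = 1/(32*(-7)/(-1 - 7) + 4216) = 1/(32*(-7)/(-8) + 4216) = 1/(32*(-7)*(-⅛) + 4216) = 1/(28 + 4216) = 1/4244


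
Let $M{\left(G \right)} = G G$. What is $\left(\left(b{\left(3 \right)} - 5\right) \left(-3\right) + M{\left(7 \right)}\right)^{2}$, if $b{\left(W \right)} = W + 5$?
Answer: $1600$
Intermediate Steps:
$b{\left(W \right)} = 5 + W$
$M{\left(G \right)} = G^{2}$
$\left(\left(b{\left(3 \right)} - 5\right) \left(-3\right) + M{\left(7 \right)}\right)^{2} = \left(\left(\left(5 + 3\right) - 5\right) \left(-3\right) + 7^{2}\right)^{2} = \left(\left(8 - 5\right) \left(-3\right) + 49\right)^{2} = \left(3 \left(-3\right) + 49\right)^{2} = \left(-9 + 49\right)^{2} = 40^{2} = 1600$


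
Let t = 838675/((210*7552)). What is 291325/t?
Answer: 18480725760/33547 ≈ 5.5089e+5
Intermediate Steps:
t = 167735/317184 (t = 838675/1585920 = 838675*(1/1585920) = 167735/317184 ≈ 0.52883)
291325/t = 291325/(167735/317184) = 291325*(317184/167735) = 18480725760/33547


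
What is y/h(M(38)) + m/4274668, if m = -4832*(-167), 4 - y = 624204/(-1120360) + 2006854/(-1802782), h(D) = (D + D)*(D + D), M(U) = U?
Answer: 295715498817314183217/1558405256470496072480 ≈ 0.18976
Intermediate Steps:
h(D) = 4*D**2 (h(D) = (2*D)*(2*D) = 4*D**2)
y = 1431595256131/252470605190 (y = 4 - (624204/(-1120360) + 2006854/(-1802782)) = 4 - (624204*(-1/1120360) + 2006854*(-1/1802782)) = 4 - (-156051/280090 - 1003427/901391) = 4 - 1*(-421712835371/252470605190) = 4 + 421712835371/252470605190 = 1431595256131/252470605190 ≈ 5.6703)
m = 806944
y/h(M(38)) + m/4274668 = 1431595256131/(252470605190*((4*38**2))) + 806944/4274668 = 1431595256131/(252470605190*((4*1444))) + 806944*(1/4274668) = (1431595256131/252470605190)/5776 + 201736/1068667 = (1431595256131/252470605190)*(1/5776) + 201736/1068667 = 1431595256131/1458270215577440 + 201736/1068667 = 295715498817314183217/1558405256470496072480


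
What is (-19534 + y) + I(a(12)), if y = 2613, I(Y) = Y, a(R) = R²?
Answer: -16777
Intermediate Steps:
(-19534 + y) + I(a(12)) = (-19534 + 2613) + 12² = -16921 + 144 = -16777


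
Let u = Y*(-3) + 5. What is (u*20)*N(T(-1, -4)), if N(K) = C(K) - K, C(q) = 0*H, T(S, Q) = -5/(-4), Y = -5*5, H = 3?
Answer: -2000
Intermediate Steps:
Y = -25
T(S, Q) = 5/4 (T(S, Q) = -5*(-¼) = 5/4)
C(q) = 0 (C(q) = 0*3 = 0)
N(K) = -K (N(K) = 0 - K = -K)
u = 80 (u = -25*(-3) + 5 = 75 + 5 = 80)
(u*20)*N(T(-1, -4)) = (80*20)*(-1*5/4) = 1600*(-5/4) = -2000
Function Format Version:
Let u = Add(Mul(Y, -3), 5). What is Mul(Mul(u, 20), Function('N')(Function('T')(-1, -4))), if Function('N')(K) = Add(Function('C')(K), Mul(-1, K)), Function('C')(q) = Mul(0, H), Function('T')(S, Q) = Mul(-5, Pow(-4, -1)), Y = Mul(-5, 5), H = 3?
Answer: -2000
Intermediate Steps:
Y = -25
Function('T')(S, Q) = Rational(5, 4) (Function('T')(S, Q) = Mul(-5, Rational(-1, 4)) = Rational(5, 4))
Function('C')(q) = 0 (Function('C')(q) = Mul(0, 3) = 0)
Function('N')(K) = Mul(-1, K) (Function('N')(K) = Add(0, Mul(-1, K)) = Mul(-1, K))
u = 80 (u = Add(Mul(-25, -3), 5) = Add(75, 5) = 80)
Mul(Mul(u, 20), Function('N')(Function('T')(-1, -4))) = Mul(Mul(80, 20), Mul(-1, Rational(5, 4))) = Mul(1600, Rational(-5, 4)) = -2000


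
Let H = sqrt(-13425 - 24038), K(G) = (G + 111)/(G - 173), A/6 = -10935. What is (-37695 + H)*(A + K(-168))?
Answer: 843348463335/341 - 22372953*I*sqrt(37463)/341 ≈ 2.4732e+9 - 1.2699e+7*I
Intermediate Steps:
A = -65610 (A = 6*(-10935) = -65610)
K(G) = (111 + G)/(-173 + G)
H = I*sqrt(37463) (H = sqrt(-37463) = I*sqrt(37463) ≈ 193.55*I)
(-37695 + H)*(A + K(-168)) = (-37695 + I*sqrt(37463))*(-65610 + (111 - 168)/(-173 - 168)) = (-37695 + I*sqrt(37463))*(-65610 - 57/(-341)) = (-37695 + I*sqrt(37463))*(-65610 - 1/341*(-57)) = (-37695 + I*sqrt(37463))*(-65610 + 57/341) = (-37695 + I*sqrt(37463))*(-22372953/341) = 843348463335/341 - 22372953*I*sqrt(37463)/341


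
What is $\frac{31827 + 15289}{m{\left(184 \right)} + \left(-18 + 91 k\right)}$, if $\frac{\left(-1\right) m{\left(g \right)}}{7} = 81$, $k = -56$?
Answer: $- \frac{47116}{5681} \approx -8.2936$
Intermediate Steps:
$m{\left(g \right)} = -567$ ($m{\left(g \right)} = \left(-7\right) 81 = -567$)
$\frac{31827 + 15289}{m{\left(184 \right)} + \left(-18 + 91 k\right)} = \frac{31827 + 15289}{-567 + \left(-18 + 91 \left(-56\right)\right)} = \frac{47116}{-567 - 5114} = \frac{47116}{-5681} = 47116 \left(- \frac{1}{5681}\right) = - \frac{47116}{5681}$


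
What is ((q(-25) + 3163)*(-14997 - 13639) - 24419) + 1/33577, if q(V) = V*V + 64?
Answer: -3704560180906/33577 ≈ -1.1033e+8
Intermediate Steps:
q(V) = 64 + V**2 (q(V) = V**2 + 64 = 64 + V**2)
((q(-25) + 3163)*(-14997 - 13639) - 24419) + 1/33577 = (((64 + (-25)**2) + 3163)*(-14997 - 13639) - 24419) + 1/33577 = (((64 + 625) + 3163)*(-28636) - 24419) + 1/33577 = ((689 + 3163)*(-28636) - 24419) + 1/33577 = (3852*(-28636) - 24419) + 1/33577 = (-110305872 - 24419) + 1/33577 = -110330291 + 1/33577 = -3704560180906/33577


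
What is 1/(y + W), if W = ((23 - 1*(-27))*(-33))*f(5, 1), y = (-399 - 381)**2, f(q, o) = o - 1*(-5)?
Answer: 1/598500 ≈ 1.6708e-6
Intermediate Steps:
f(q, o) = 5 + o (f(q, o) = o + 5 = 5 + o)
y = 608400 (y = (-780)**2 = 608400)
W = -9900 (W = ((23 - 1*(-27))*(-33))*(5 + 1) = ((23 + 27)*(-33))*6 = (50*(-33))*6 = -1650*6 = -9900)
1/(y + W) = 1/(608400 - 9900) = 1/598500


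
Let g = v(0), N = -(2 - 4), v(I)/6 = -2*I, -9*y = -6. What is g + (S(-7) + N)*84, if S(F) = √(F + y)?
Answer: 168 + 28*I*√57 ≈ 168.0 + 211.4*I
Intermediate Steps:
y = ⅔ (y = -⅑*(-6) = ⅔ ≈ 0.66667)
v(I) = -12*I (v(I) = 6*(-2*I) = -12*I)
N = 2 (N = -1*(-2) = 2)
g = 0 (g = -12*0 = 0)
S(F) = √(⅔ + F) (S(F) = √(F + ⅔) = √(⅔ + F))
g + (S(-7) + N)*84 = 0 + (√(6 + 9*(-7))/3 + 2)*84 = 0 + (√(6 - 63)/3 + 2)*84 = 0 + (√(-57)/3 + 2)*84 = 0 + ((I*√57)/3 + 2)*84 = 0 + (I*√57/3 + 2)*84 = 0 + (2 + I*√57/3)*84 = 0 + (168 + 28*I*√57) = 168 + 28*I*√57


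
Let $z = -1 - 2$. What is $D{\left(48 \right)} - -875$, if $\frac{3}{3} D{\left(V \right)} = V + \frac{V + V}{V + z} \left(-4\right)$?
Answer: $\frac{13717}{15} \approx 914.47$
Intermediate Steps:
$z = -3$
$D{\left(V \right)} = V - \frac{8 V}{-3 + V}$ ($D{\left(V \right)} = V + \frac{V + V}{V - 3} \left(-4\right) = V + \frac{2 V}{-3 + V} \left(-4\right) = V - \frac{8 V}{-3 + V}$)
$D{\left(48 \right)} - -875 = \frac{48 \left(-11 + 48\right)}{-3 + 48} - -875 = 48 \cdot \frac{1}{45} \cdot 37 + 875 = \frac{592}{15} + 875 = \frac{13717}{15}$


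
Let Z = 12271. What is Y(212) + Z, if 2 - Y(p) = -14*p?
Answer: 15241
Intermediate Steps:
Y(p) = 2 + 14*p (Y(p) = 2 - (-14)*p = 2 + 14*p)
Y(212) + Z = (2 + 14*212) + 12271 = (2 + 2968) + 12271 = 2970 + 12271 = 15241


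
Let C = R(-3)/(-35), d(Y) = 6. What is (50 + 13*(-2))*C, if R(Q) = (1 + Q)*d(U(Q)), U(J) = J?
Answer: 288/35 ≈ 8.2286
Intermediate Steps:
R(Q) = 6 + 6*Q (R(Q) = (1 + Q)*6 = 6 + 6*Q)
C = 12/35 (C = (6 + 6*(-3))/(-35) = (6 - 18)*(-1/35) = -12*(-1/35) = 12/35 ≈ 0.34286)
(50 + 13*(-2))*C = (50 + 13*(-2))*(12/35) = (50 - 26)*(12/35) = 24*(12/35) = 288/35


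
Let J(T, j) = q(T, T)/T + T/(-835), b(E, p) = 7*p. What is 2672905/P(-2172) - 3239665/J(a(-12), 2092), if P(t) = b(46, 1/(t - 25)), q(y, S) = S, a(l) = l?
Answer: -64842015160/77 ≈ -8.4210e+8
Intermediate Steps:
J(T, j) = 1 - T/835 (J(T, j) = T/T + T/(-835) = 1 + T*(-1/835) = 1 - T/835)
P(t) = 7/(-25 + t) (P(t) = 7/(t - 25) = 7/(-25 + t))
2672905/P(-2172) - 3239665/J(a(-12), 2092) = 2672905/((7/(-25 - 2172))) - 3239665/(1 - 1/835*(-12)) = 2672905/((7/(-2197))) - 3239665/(1 + 12/835) = 2672905/((7*(-1/2197))) - 3239665/847/835 = 2672905/(-7/2197) - 3239665*835/847 = 2672905*(-2197/7) - 245920025/77 = -5872372285/7 - 245920025/77 = -64842015160/77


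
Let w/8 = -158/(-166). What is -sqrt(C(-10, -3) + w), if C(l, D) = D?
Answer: -sqrt(31789)/83 ≈ -2.1481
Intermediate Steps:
w = 632/83 (w = 8*(-158/(-166)) = 8*(-158*(-1/166)) = 8*(79/83) = 632/83 ≈ 7.6145)
-sqrt(C(-10, -3) + w) = -sqrt(-3 + 632/83) = -sqrt(383/83) = -sqrt(31789)/83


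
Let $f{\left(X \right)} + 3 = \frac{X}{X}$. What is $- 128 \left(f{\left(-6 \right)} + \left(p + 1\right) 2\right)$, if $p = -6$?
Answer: $1536$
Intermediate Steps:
$f{\left(X \right)} = -2$ ($f{\left(X \right)} = -3 + \frac{X}{X} = -3 + 1 = -2$)
$- 128 \left(f{\left(-6 \right)} + \left(p + 1\right) 2\right) = - 128 \left(-2 + \left(-6 + 1\right) 2\right) = - 128 \left(-2 - 10\right) = \left(-128\right) \left(-12\right) = 1536$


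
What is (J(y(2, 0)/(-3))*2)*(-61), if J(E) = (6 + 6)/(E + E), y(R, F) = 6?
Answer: 366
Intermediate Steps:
J(E) = 6/E (J(E) = 12/((2*E)) = 12*(1/(2*E)) = 6/E)
(J(y(2, 0)/(-3))*2)*(-61) = ((6/((6/(-3))))*2)*(-61) = ((6/((6*(-⅓))))*2)*(-61) = ((6/(-2))*2)*(-61) = ((6*(-½))*2)*(-61) = -3*2*(-61) = -6*(-61) = 366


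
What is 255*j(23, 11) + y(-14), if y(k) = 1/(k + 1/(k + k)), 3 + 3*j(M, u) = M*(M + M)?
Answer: 35242247/393 ≈ 89675.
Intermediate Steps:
j(M, u) = -1 + 2*M²/3 (j(M, u) = -1 + (M*(M + M))/3 = -1 + (M*(2*M))/3 = -1 + (2*M²)/3 = -1 + 2*M²/3)
y(k) = 1/(k + 1/(2*k))
255*j(23, 11) + y(-14) = 255*(-1 + (⅔)*23²) + 2*(-14)/(1 + 2*(-14)²) = 255*(-1 + (⅔)*529) + 2*(-14)/(1 + 2*196) = 255*(-1 + 1058/3) + 2*(-14)/(1 + 392) = 255*(1055/3) + 2*(-14)/393 = 89675 + 2*(-14)*(1/393) = 89675 - 28/393 = 35242247/393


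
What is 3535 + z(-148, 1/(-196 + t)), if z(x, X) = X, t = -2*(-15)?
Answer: 586809/166 ≈ 3535.0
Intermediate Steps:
t = 30
3535 + z(-148, 1/(-196 + t)) = 3535 + 1/(-196 + 30) = 3535 + 1/(-166) = 3535 - 1/166 = 586809/166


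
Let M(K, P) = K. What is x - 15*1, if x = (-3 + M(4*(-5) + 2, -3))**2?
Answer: 426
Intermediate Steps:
x = 441 (x = (-3 + (4*(-5) + 2))**2 = (-3 + (-20 + 2))**2 = (-3 - 18)**2 = (-21)**2 = 441)
x - 15*1 = 441 - 15*1 = 441 - 15 = 426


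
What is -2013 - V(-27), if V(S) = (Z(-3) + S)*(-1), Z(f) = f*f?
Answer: -2031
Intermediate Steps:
Z(f) = f**2
V(S) = -9 - S (V(S) = ((-3)**2 + S)*(-1) = (9 + S)*(-1) = -9 - S)
-2013 - V(-27) = -2013 - (-9 - 1*(-27)) = -2013 - (-9 + 27) = -2013 - 1*18 = -2013 - 18 = -2031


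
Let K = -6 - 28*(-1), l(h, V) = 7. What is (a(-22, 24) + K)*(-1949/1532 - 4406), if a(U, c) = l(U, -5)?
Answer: -195806289/1532 ≈ -1.2781e+5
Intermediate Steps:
a(U, c) = 7
K = 22 (K = -6 + 28 = 22)
(a(-22, 24) + K)*(-1949/1532 - 4406) = (7 + 22)*(-1949/1532 - 4406) = 29*(-1949*1/1532 - 4406) = 29*(-1949/1532 - 4406) = 29*(-6751941/1532) = -195806289/1532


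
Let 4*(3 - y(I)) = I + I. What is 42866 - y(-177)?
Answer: 85549/2 ≈ 42775.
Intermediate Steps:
y(I) = 3 - I/2 (y(I) = 3 - (I + I)/4 = 3 - I/2)
42866 - y(-177) = 42866 - (3 - ½*(-177)) = 42866 - (3 + 177/2) = 42866 - 1*183/2 = 42866 - 183/2 = 85549/2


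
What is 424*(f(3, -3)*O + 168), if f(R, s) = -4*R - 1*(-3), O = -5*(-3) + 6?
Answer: -8904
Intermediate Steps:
O = 21 (O = 15 + 6 = 21)
f(R, s) = 3 - 4*R (f(R, s) = -4*R + 3 = 3 - 4*R)
424*(f(3, -3)*O + 168) = 424*((3 - 4*3)*21 + 168) = 424*((3 - 12)*21 + 168) = 424*(-9*21 + 168) = 424*(-189 + 168) = 424*(-21) = -8904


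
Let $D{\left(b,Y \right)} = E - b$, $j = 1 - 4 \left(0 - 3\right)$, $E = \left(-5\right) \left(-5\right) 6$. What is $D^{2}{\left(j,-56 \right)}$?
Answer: $18769$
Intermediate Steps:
$E = 150$ ($E = 25 \cdot 6 = 150$)
$j = 13$ ($j = 1 - -12 = 1 + 12 = 13$)
$D{\left(b,Y \right)} = 150 - b$
$D^{2}{\left(j,-56 \right)} = \left(150 - 13\right)^{2} = 137^{2} = 18769$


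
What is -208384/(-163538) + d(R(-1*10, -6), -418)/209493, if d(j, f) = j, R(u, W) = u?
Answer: 21826676966/17130033117 ≈ 1.2742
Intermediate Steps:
-208384/(-163538) + d(R(-1*10, -6), -418)/209493 = -208384/(-163538) - 1*10/209493 = -208384*(-1/163538) - 10*1/209493 = 104192/81769 - 10/209493 = 21826676966/17130033117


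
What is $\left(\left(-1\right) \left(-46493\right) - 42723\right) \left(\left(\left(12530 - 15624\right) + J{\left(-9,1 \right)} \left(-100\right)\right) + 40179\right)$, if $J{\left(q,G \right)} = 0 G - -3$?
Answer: $138679450$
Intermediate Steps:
$J{\left(q,G \right)} = 3$ ($J{\left(q,G \right)} = 0 + 3 = 3$)
$\left(\left(-1\right) \left(-46493\right) - 42723\right) \left(\left(\left(12530 - 15624\right) + J{\left(-9,1 \right)} \left(-100\right)\right) + 40179\right) = \left(\left(-1\right) \left(-46493\right) - 42723\right) \left(\left(\left(12530 - 15624\right) + 3 \left(-100\right)\right) + 40179\right) = \left(46493 - 42723\right) \left(\left(-3094 - 300\right) + 40179\right) = 3770 \left(-3394 + 40179\right) = 3770 \cdot 36785 = 138679450$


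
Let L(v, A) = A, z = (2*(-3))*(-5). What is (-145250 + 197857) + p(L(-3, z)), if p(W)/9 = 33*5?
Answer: 54092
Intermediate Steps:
z = 30 (z = -6*(-5) = 30)
p(W) = 1485 (p(W) = 9*(33*5) = 9*165 = 1485)
(-145250 + 197857) + p(L(-3, z)) = (-145250 + 197857) + 1485 = 52607 + 1485 = 54092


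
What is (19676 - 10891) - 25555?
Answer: -16770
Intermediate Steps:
(19676 - 10891) - 25555 = 8785 - 25555 = -16770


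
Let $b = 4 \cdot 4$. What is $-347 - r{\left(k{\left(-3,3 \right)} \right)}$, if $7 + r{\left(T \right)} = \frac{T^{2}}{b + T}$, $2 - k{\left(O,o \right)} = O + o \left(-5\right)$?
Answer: $- \frac{3160}{9} \approx -351.11$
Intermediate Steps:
$k{\left(O,o \right)} = 2 - O + 5 o$ ($k{\left(O,o \right)} = 2 - \left(O + o \left(-5\right)\right) = 2 - \left(O - 5 o\right) = 2 - O + 5 o$)
$b = 16$
$r{\left(T \right)} = -7 + \frac{T^{2}}{16 + T}$
$-347 - r{\left(k{\left(-3,3 \right)} \right)} = -347 - \frac{-112 + \left(2 - -3 + 5 \cdot 3\right)^{2} - 7 \left(2 - -3 + 5 \cdot 3\right)}{16 + \left(2 - -3 + 5 \cdot 3\right)} = -347 - \frac{-112 + \left(2 + 3 + 15\right)^{2} - 7 \left(2 + 3 + 15\right)}{16 + \left(2 + 3 + 15\right)} = -347 - \frac{-112 + 20^{2} - 140}{16 + 20} = -347 - \frac{-112 + 400 - 140}{36} = -347 - \frac{1}{36} \cdot 148 = -347 - \frac{37}{9} = - \frac{3160}{9}$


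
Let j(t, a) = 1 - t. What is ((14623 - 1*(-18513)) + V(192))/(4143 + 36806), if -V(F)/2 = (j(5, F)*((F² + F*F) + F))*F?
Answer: 113574256/40949 ≈ 2773.6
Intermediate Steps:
V(F) = -2*F*(-8*F² - 4*F) (V(F) = -2*(1 - 1*5)*((F² + F*F) + F)*F = -2*(1 - 5)*((F² + F²) + F)*F = -2*(-4*(2*F² + F))*F = -2*(-4*(F + 2*F²))*F = -2*(-8*F² - 4*F)*F = -2*F*(-8*F² - 4*F))
((14623 - 1*(-18513)) + V(192))/(4143 + 36806) = ((14623 - 1*(-18513)) + 192²*(8 + 16*192))/(4143 + 36806) = ((14623 + 18513) + 36864*(8 + 3072))/40949 = (33136 + 36864*3080)*(1/40949) = (33136 + 113541120)*(1/40949) = 113574256*(1/40949) = 113574256/40949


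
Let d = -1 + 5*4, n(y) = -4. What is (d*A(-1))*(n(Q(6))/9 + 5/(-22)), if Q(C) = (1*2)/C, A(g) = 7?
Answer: -17689/198 ≈ -89.338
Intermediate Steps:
Q(C) = 2/C
d = 19 (d = -1 + 20 = 19)
(d*A(-1))*(n(Q(6))/9 + 5/(-22)) = (19*7)*(-4/9 + 5/(-22)) = 133*(-4*⅑ + 5*(-1/22)) = 133*(-4/9 - 5/22) = 133*(-133/198) = -17689/198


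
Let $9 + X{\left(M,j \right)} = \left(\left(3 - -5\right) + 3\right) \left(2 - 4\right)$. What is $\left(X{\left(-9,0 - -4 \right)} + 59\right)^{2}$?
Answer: $784$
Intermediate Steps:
$X{\left(M,j \right)} = -31$ ($X{\left(M,j \right)} = -9 + \left(\left(3 - -5\right) + 3\right) \left(2 - 4\right) = -9 + \left(\left(3 + 5\right) + 3\right) \left(-2\right) = -9 + \left(8 + 3\right) \left(-2\right) = -9 + 11 \left(-2\right) = -9 - 22 = -31$)
$\left(X{\left(-9,0 - -4 \right)} + 59\right)^{2} = \left(-31 + 59\right)^{2} = 28^{2} = 784$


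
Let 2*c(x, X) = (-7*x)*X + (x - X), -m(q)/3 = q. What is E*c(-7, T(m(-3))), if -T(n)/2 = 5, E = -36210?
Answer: 8817135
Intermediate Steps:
m(q) = -3*q
T(n) = -10 (T(n) = -2*5 = -10)
c(x, X) = x/2 - X/2 - 7*X*x/2 (c(x, X) = ((-7*x)*X + (x - X))/2 = (-7*X*x + (x - X))/2 = (x - X - 7*X*x)/2 = x/2 - X/2 - 7*X*x/2)
E*c(-7, T(m(-3))) = -36210*((½)*(-7) - ½*(-10) - 7/2*(-10)*(-7)) = -36210*(-7/2 + 5 - 245) = -36210*(-487/2) = 8817135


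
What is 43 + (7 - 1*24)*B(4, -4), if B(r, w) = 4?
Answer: -25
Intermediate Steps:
43 + (7 - 1*24)*B(4, -4) = 43 + (7 - 1*24)*4 = 43 + (7 - 24)*4 = 43 - 17*4 = 43 - 68 = -25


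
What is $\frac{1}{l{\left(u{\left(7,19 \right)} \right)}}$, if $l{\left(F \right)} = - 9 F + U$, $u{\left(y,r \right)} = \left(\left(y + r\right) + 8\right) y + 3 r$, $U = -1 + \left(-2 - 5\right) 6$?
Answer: $- \frac{1}{2698} \approx -0.00037064$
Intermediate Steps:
$U = -43$ ($U = -1 + \left(-2 - 5\right) 6 = -1 - 42 = -43$)
$u{\left(y,r \right)} = 3 r + y \left(8 + r + y\right)$ ($u{\left(y,r \right)} = \left(\left(r + y\right) + 8\right) y + 3 r = \left(8 + r + y\right) y + 3 r = y \left(8 + r + y\right) + 3 r = 3 r + y \left(8 + r + y\right)$)
$l{\left(F \right)} = -43 - 9 F$ ($l{\left(F \right)} = - 9 F - 43 = -43 - 9 F$)
$\frac{1}{l{\left(u{\left(7,19 \right)} \right)}} = \frac{1}{-43 - 9 \left(7^{2} + 3 \cdot 19 + 8 \cdot 7 + 19 \cdot 7\right)} = \frac{1}{-43 - 9 \left(49 + 57 + 56 + 133\right)} = \frac{1}{-43 - 2655} = \frac{1}{-2698} = - \frac{1}{2698}$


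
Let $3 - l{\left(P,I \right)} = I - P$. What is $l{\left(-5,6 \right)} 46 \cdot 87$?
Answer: $-32016$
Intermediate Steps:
$l{\left(P,I \right)} = 3 + P - I$ ($l{\left(P,I \right)} = 3 - \left(I - P\right) = 3 + P - I$)
$l{\left(-5,6 \right)} 46 \cdot 87 = \left(3 - 5 - 6\right) 46 \cdot 87 = \left(-8\right) 46 \cdot 87 = \left(-368\right) 87 = -32016$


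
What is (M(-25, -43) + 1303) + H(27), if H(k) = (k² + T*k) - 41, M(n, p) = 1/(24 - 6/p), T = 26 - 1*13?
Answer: 2431039/1038 ≈ 2342.0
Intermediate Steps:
T = 13 (T = 26 - 13 = 13)
H(k) = -41 + k² + 13*k (H(k) = (k² + 13*k) - 41 = -41 + k² + 13*k)
(M(-25, -43) + 1303) + H(27) = ((⅙)*(-43)/(-1 + 4*(-43)) + 1303) + (-41 + 27² + 13*27) = ((⅙)*(-43)/(-1 - 172) + 1303) + (-41 + 729 + 351) = ((⅙)*(-43)/(-173) + 1303) + 1039 = ((⅙)*(-43)*(-1/173) + 1303) + 1039 = (43/1038 + 1303) + 1039 = 1352557/1038 + 1039 = 2431039/1038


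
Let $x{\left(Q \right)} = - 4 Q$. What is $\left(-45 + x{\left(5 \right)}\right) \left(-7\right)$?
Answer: $455$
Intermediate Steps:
$\left(-45 + x{\left(5 \right)}\right) \left(-7\right) = \left(-45 - 20\right) \left(-7\right) = \left(-65\right) \left(-7\right) = 455$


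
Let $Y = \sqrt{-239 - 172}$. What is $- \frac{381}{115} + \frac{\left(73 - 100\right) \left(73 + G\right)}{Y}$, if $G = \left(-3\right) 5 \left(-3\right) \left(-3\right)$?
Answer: $- \frac{381}{115} - \frac{558 i \sqrt{411}}{137} \approx -3.313 - 82.572 i$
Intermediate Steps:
$G = -135$ ($G = \left(-15\right) \left(-3\right) \left(-3\right) = 45 \left(-3\right) = -135$)
$Y = i \sqrt{411}$ ($Y = \sqrt{-411} = i \sqrt{411} \approx 20.273 i$)
$- \frac{381}{115} + \frac{\left(73 - 100\right) \left(73 + G\right)}{Y} = - \frac{381}{115} + \frac{\left(73 - 100\right) \left(73 - 135\right)}{i \sqrt{411}} = \left(-381\right) \frac{1}{115} + \left(-27\right) \left(-62\right) \left(- \frac{i \sqrt{411}}{411}\right) = - \frac{381}{115} + 1674 \left(- \frac{i \sqrt{411}}{411}\right) = - \frac{381}{115} - \frac{558 i \sqrt{411}}{137}$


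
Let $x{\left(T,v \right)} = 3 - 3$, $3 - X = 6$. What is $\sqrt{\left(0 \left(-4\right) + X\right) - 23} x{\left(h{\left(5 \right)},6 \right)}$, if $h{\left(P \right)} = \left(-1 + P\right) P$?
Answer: $0$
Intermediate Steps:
$X = -3$ ($X = 3 - 6 = -3$)
$h{\left(P \right)} = P \left(-1 + P\right)$
$x{\left(T,v \right)} = 0$
$\sqrt{\left(0 \left(-4\right) + X\right) - 23} x{\left(h{\left(5 \right)},6 \right)} = \sqrt{\left(0 \left(-4\right) - 3\right) - 23} \cdot 0 = \sqrt{\left(0 - 3\right) - 23} \cdot 0 = \sqrt{-3 - 23} \cdot 0 = \sqrt{-26} \cdot 0 = i \sqrt{26} \cdot 0 = 0$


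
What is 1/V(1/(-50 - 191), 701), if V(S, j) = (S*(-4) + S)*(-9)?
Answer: -241/27 ≈ -8.9259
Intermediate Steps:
V(S, j) = 27*S (V(S, j) = (-4*S + S)*(-9) = -3*S*(-9) = 27*S)
1/V(1/(-50 - 191), 701) = 1/(27/(-50 - 191)) = 1/(27/(-241)) = 1/(27*(-1/241)) = 1/(-27/241) = -241/27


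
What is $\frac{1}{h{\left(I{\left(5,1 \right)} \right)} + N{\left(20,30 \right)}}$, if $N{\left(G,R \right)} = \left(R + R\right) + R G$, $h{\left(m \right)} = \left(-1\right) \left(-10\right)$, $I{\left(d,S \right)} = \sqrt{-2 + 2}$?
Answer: $\frac{1}{670} \approx 0.0014925$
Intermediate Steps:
$I{\left(d,S \right)} = 0$ ($I{\left(d,S \right)} = \sqrt{0} = 0$)
$h{\left(m \right)} = 10$
$N{\left(G,R \right)} = 2 R + G R$
$\frac{1}{h{\left(I{\left(5,1 \right)} \right)} + N{\left(20,30 \right)}} = \frac{1}{10 + 30 \left(2 + 20\right)} = \frac{1}{10 + 30 \cdot 22} = \frac{1}{10 + 660} = \frac{1}{670}$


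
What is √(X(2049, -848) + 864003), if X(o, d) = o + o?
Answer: √868101 ≈ 931.72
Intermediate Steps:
X(o, d) = 2*o
√(X(2049, -848) + 864003) = √(2*2049 + 864003) = √(4098 + 864003) = √868101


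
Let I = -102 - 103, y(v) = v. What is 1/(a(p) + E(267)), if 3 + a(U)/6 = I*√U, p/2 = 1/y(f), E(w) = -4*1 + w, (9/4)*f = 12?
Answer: -98/202925 - 123*√6/202925 ≈ -0.0019677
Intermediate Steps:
f = 16/3 (f = (4/9)*12 = 16/3 ≈ 5.3333)
E(w) = -4 + w
p = 3/8 (p = 2/(16/3) = 2*(3/16) = 3/8 ≈ 0.37500)
I = -205
a(U) = -18 - 1230*√U (a(U) = -18 + 6*(-205*√U) = -18 - 1230*√U)
1/(a(p) + E(267)) = 1/((-18 - 615*√6/2) + (-4 + 267)) = 1/((-18 - 615*√6/2) + 263) = 1/(245 - 615*√6/2)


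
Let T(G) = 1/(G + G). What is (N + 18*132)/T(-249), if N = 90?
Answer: -1228068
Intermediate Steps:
T(G) = 1/(2*G)
(N + 18*132)/T(-249) = (90 + 18*132)/(((½)/(-249))) = (90 + 2376)/(((½)*(-1/249))) = 2466/(-1/498) = 2466*(-498) = -1228068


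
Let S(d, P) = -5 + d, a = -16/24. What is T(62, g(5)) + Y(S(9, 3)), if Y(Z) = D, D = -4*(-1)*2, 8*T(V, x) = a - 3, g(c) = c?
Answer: 181/24 ≈ 7.5417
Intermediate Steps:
a = -⅔ (a = -16*1/24 = -⅔ ≈ -0.66667)
T(V, x) = -11/24 (T(V, x) = (-⅔ - 3)/8 = (⅛)*(-11/3) = -11/24)
D = 8 (D = 4*2 = 8)
Y(Z) = 8
T(62, g(5)) + Y(S(9, 3)) = -11/24 + 8 = 181/24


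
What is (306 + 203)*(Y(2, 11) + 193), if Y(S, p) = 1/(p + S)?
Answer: 1277590/13 ≈ 98276.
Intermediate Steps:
Y(S, p) = 1/(S + p)
(306 + 203)*(Y(2, 11) + 193) = (306 + 203)*(1/(2 + 11) + 193) = 509*(1/13 + 193) = 509*(2510/13) = 1277590/13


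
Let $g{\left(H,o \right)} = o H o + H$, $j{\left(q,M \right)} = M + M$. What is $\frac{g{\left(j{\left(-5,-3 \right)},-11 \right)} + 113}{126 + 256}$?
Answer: $- \frac{619}{382} \approx -1.6204$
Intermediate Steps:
$j{\left(q,M \right)} = 2 M$
$g{\left(H,o \right)} = H + H o^{2}$ ($g{\left(H,o \right)} = H o o + H = H o^{2} + H = H + H o^{2}$)
$\frac{g{\left(j{\left(-5,-3 \right)},-11 \right)} + 113}{126 + 256} = \frac{2 \left(-3\right) \left(1 + \left(-11\right)^{2}\right) + 113}{126 + 256} = \frac{- 6 \left(1 + 121\right) + 113}{382} = \left(\left(-6\right) 122 + 113\right) \frac{1}{382} = \left(-732 + 113\right) \frac{1}{382} = \left(-619\right) \frac{1}{382} = - \frac{619}{382}$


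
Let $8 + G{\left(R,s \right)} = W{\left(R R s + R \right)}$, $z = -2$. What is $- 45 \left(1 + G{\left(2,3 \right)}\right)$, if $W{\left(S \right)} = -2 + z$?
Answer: $495$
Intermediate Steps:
$W{\left(S \right)} = -4$ ($W{\left(S \right)} = -2 - 2 = -4$)
$G{\left(R,s \right)} = -12$ ($G{\left(R,s \right)} = -8 - 4 = -12$)
$- 45 \left(1 + G{\left(2,3 \right)}\right) = - 45 \left(1 - 12\right) = \left(-45\right) \left(-11\right) = 495$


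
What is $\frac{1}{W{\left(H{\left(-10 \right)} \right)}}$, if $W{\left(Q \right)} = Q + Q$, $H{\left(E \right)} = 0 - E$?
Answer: $\frac{1}{20} \approx 0.05$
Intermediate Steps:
$H{\left(E \right)} = - E$
$W{\left(Q \right)} = 2 Q$
$\frac{1}{W{\left(H{\left(-10 \right)} \right)}} = \frac{1}{2 \left(\left(-1\right) \left(-10\right)\right)} = \frac{1}{2 \cdot 10} = \frac{1}{20}$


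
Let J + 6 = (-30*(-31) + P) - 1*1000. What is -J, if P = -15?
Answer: 91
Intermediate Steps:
J = -91 (J = -6 + ((-30*(-31) - 15) - 1*1000) = -6 + ((930 - 15) - 1000) = -6 + (915 - 1000) = -6 - 85 = -91)
-J = -1*(-91) = 91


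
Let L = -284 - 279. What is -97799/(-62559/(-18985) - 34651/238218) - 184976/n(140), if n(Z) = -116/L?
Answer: -383696242728471074/413100088183 ≈ -9.2882e+5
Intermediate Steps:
L = -563
n(Z) = 116/563 (n(Z) = -116/(-563) = -116*(-1/563) = 116/563)
-97799/(-62559/(-18985) - 34651/238218) - 184976/n(140) = -97799/(-62559/(-18985) - 34651/238218) - 184976/116/563 = -97799/(-62559*(-1/18985) - 34651*1/238218) - 184976*563/116 = -97799/(62559/18985 - 34651/238218) - 26035372/29 = -97799/14244830627/4522568730 - 26035372/29 = -97799*4522568730/14244830627 - 26035372/29 = -442302699225270/14244830627 - 26035372/29 = -383696242728471074/413100088183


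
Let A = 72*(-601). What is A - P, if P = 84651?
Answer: -127923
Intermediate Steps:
A = -43272
A - P = -43272 - 1*84651 = -43272 - 84651 = -127923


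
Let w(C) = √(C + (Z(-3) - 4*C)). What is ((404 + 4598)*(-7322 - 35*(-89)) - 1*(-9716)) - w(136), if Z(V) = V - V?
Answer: -21033698 - 2*I*√102 ≈ -2.1034e+7 - 20.199*I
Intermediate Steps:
Z(V) = 0
w(C) = √3*√(-C) (w(C) = √(C + (0 - 4*C)) = √(C - 4*C) = √(-3*C) = √3*√(-C))
((404 + 4598)*(-7322 - 35*(-89)) - 1*(-9716)) - w(136) = ((404 + 4598)*(-7322 - 35*(-89)) - 1*(-9716)) - √3*√(-1*136) = (5002*(-7322 + 3115) + 9716) - √3*√(-136) = (5002*(-4207) + 9716) - √3*2*I*√34 = (-21043414 + 9716) - 2*I*√102 = -21033698 - 2*I*√102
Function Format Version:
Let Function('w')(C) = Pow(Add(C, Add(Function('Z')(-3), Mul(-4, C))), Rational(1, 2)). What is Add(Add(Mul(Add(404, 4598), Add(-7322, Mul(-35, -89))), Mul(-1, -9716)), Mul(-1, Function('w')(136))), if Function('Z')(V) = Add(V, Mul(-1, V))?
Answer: Add(-21033698, Mul(-2, I, Pow(102, Rational(1, 2)))) ≈ Add(-2.1034e+7, Mul(-20.199, I))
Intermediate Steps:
Function('Z')(V) = 0
Function('w')(C) = Mul(Pow(3, Rational(1, 2)), Pow(Mul(-1, C), Rational(1, 2))) (Function('w')(C) = Pow(Add(C, Add(0, Mul(-4, C))), Rational(1, 2)) = Pow(Add(C, Mul(-4, C)), Rational(1, 2)) = Pow(Mul(-3, C), Rational(1, 2)) = Mul(Pow(3, Rational(1, 2)), Pow(Mul(-1, C), Rational(1, 2))))
Add(Add(Mul(Add(404, 4598), Add(-7322, Mul(-35, -89))), Mul(-1, -9716)), Mul(-1, Function('w')(136))) = Add(Add(Mul(Add(404, 4598), Add(-7322, Mul(-35, -89))), Mul(-1, -9716)), Mul(-1, Mul(Pow(3, Rational(1, 2)), Pow(Mul(-1, 136), Rational(1, 2))))) = Add(Add(Mul(5002, Add(-7322, 3115)), 9716), Mul(-1, Mul(Pow(3, Rational(1, 2)), Pow(-136, Rational(1, 2))))) = Add(Add(Mul(5002, -4207), 9716), Mul(-1, Mul(Pow(3, Rational(1, 2)), Mul(2, I, Pow(34, Rational(1, 2)))))) = Add(Add(-21043414, 9716), Mul(-1, Mul(2, I, Pow(102, Rational(1, 2))))) = Add(-21033698, Mul(-2, I, Pow(102, Rational(1, 2))))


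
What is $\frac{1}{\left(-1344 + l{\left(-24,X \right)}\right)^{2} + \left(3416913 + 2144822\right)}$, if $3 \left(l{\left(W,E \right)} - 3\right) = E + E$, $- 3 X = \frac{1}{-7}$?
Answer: $\frac{3969}{29211565576} \approx 1.3587 \cdot 10^{-7}$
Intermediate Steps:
$X = \frac{1}{21}$ ($X = - \frac{1}{3 \left(-7\right)} = \left(- \frac{1}{3}\right) \left(- \frac{1}{7}\right) = \frac{1}{21} \approx 0.047619$)
$l{\left(W,E \right)} = 3 + \frac{2 E}{3}$ ($l{\left(W,E \right)} = 3 + \frac{E + E}{3} = 3 + \frac{2 E}{3}$)
$\frac{1}{\left(-1344 + l{\left(-24,X \right)}\right)^{2} + \left(3416913 + 2144822\right)} = \frac{1}{\left(-1344 + \left(3 + \frac{2}{3} \cdot \frac{1}{21}\right)\right)^{2} + \left(3416913 + 2144822\right)} = \frac{1}{\left(-1344 + \left(3 + \frac{2}{63}\right)\right)^{2} + 5561735} = \frac{1}{\left(-1344 + \frac{191}{63}\right)^{2} + 5561735} = \frac{1}{\left(- \frac{84481}{63}\right)^{2} + 5561735} = \frac{1}{\frac{7137039361}{3969} + 5561735} = \frac{1}{\frac{29211565576}{3969}} = \frac{3969}{29211565576}$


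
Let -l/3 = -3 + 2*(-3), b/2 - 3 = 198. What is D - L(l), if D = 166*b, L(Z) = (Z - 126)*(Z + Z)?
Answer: 72078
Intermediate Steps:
b = 402 (b = 6 + 2*198 = 6 + 396 = 402)
l = 27 (l = -3*(-3 + 2*(-3)) = -3*(-3 - 6) = -3*(-9) = 27)
L(Z) = 2*Z*(-126 + Z) (L(Z) = (-126 + Z)*(2*Z) = 2*Z*(-126 + Z))
D = 66732 (D = 166*402 = 66732)
D - L(l) = 66732 - 2*27*(-126 + 27) = 66732 - 2*27*(-99) = 66732 - 1*(-5346) = 66732 + 5346 = 72078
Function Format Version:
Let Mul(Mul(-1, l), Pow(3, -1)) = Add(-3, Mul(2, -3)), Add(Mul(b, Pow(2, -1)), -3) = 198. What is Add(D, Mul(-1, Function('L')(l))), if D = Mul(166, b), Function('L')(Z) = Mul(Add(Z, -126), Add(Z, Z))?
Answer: 72078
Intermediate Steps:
b = 402 (b = Add(6, Mul(2, 198)) = Add(6, 396) = 402)
l = 27 (l = Mul(-3, Add(-3, Mul(2, -3))) = Mul(-3, Add(-3, -6)) = Mul(-3, -9) = 27)
Function('L')(Z) = Mul(2, Z, Add(-126, Z)) (Function('L')(Z) = Mul(Add(-126, Z), Mul(2, Z)) = Mul(2, Z, Add(-126, Z)))
D = 66732 (D = Mul(166, 402) = 66732)
Add(D, Mul(-1, Function('L')(l))) = Add(66732, Mul(-1, Mul(2, 27, Add(-126, 27)))) = Add(66732, Mul(-1, Mul(2, 27, -99))) = Add(66732, Mul(-1, -5346)) = Add(66732, 5346) = 72078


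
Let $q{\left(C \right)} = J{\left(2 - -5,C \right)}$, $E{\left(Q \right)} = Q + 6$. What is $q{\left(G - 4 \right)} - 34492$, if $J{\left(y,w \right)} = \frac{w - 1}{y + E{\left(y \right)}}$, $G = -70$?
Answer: $- \frac{137983}{4} \approx -34496.0$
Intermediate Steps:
$E{\left(Q \right)} = 6 + Q$
$J{\left(y,w \right)} = \frac{-1 + w}{6 + 2 y}$ ($J{\left(y,w \right)} = \frac{w - 1}{y + \left(6 + y\right)} = \frac{-1 + w}{6 + 2 y}$)
$q{\left(C \right)} = - \frac{1}{20} + \frac{C}{20}$ ($q{\left(C \right)} = \frac{-1 + C}{2 \left(3 + \left(2 - -5\right)\right)} = \frac{-1 + C}{2 \left(3 + \left(2 + 5\right)\right)} = \frac{-1 + C}{2 \left(3 + 7\right)} = \frac{-1 + C}{2 \cdot 10} = \frac{1}{2} \cdot \frac{1}{10} \left(-1 + C\right) = - \frac{1}{20} + \frac{C}{20}$)
$q{\left(G - 4 \right)} - 34492 = \left(- \frac{1}{20} + \frac{-70 - 4}{20}\right) - 34492 = \left(- \frac{1}{20} + \frac{1}{20} \left(-74\right)\right) - 34492 = \left(- \frac{1}{20} - \frac{37}{10}\right) - 34492 = - \frac{15}{4} - 34492 = - \frac{137983}{4}$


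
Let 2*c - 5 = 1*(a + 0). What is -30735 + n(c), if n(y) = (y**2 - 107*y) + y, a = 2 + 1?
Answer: -31143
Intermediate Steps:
a = 3
c = 4 (c = 5/2 + (1*(3 + 0))/2 = 5/2 + (1*3)/2 = 5/2 + (1/2)*3 = 5/2 + 3/2 = 4)
n(y) = y**2 - 106*y
-30735 + n(c) = -30735 + 4*(-106 + 4) = -30735 + 4*(-102) = -30735 - 408 = -31143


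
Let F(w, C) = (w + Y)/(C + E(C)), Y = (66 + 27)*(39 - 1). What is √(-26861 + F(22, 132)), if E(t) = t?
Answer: I*√116947842/66 ≈ 163.85*I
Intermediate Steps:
Y = 3534 (Y = 93*38 = 3534)
F(w, C) = (3534 + w)/(2*C) (F(w, C) = (w + 3534)/(C + C) = (3534 + w)/((2*C)) = (3534 + w)*(1/(2*C)) = (3534 + w)/(2*C))
√(-26861 + F(22, 132)) = √(-26861 + (½)*(3534 + 22)/132) = √(-26861 + (½)*(1/132)*3556) = √(-26861 + 889/66) = √(-1771937/66) = I*√116947842/66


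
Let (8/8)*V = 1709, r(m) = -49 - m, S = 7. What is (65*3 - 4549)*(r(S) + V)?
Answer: -7197162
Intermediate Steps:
V = 1709
(65*3 - 4549)*(r(S) + V) = (65*3 - 4549)*((-49 - 1*7) + 1709) = (195 - 4549)*((-49 - 7) + 1709) = -4354*(-56 + 1709) = -4354*1653 = -7197162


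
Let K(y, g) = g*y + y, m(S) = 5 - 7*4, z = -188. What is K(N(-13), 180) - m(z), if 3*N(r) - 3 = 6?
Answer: 566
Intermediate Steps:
N(r) = 3 (N(r) = 1 + (⅓)*6 = 1 + 2 = 3)
m(S) = -23 (m(S) = 5 - 28 = -23)
K(y, g) = y + g*y
K(N(-13), 180) - m(z) = 3*(1 + 180) - 1*(-23) = 3*181 + 23 = 543 + 23 = 566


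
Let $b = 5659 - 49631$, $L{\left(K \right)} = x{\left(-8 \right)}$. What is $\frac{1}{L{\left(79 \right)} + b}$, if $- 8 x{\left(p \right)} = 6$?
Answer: $- \frac{4}{175891} \approx -2.2741 \cdot 10^{-5}$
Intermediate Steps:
$x{\left(p \right)} = - \frac{3}{4}$ ($x{\left(p \right)} = \left(- \frac{1}{8}\right) 6 = - \frac{3}{4}$)
$L{\left(K \right)} = - \frac{3}{4}$
$b = -43972$
$\frac{1}{L{\left(79 \right)} + b} = \frac{1}{- \frac{3}{4} - 43972} = \frac{1}{- \frac{175891}{4}} = - \frac{4}{175891}$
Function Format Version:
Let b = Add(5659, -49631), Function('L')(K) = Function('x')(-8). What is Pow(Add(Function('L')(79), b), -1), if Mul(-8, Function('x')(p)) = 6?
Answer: Rational(-4, 175891) ≈ -2.2741e-5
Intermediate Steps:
Function('x')(p) = Rational(-3, 4) (Function('x')(p) = Mul(Rational(-1, 8), 6) = Rational(-3, 4))
Function('L')(K) = Rational(-3, 4)
b = -43972
Pow(Add(Function('L')(79), b), -1) = Pow(Add(Rational(-3, 4), -43972), -1) = Pow(Rational(-175891, 4), -1) = Rational(-4, 175891)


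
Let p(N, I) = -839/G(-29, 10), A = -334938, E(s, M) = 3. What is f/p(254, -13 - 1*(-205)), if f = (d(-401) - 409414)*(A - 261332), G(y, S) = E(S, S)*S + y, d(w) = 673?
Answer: -243719996070/839 ≈ -2.9049e+8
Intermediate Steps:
G(y, S) = y + 3*S (G(y, S) = 3*S + y = y + 3*S)
f = 243719996070 (f = (673 - 409414)*(-334938 - 261332) = -408741*(-596270) = 243719996070)
p(N, I) = -839 (p(N, I) = -839/(-29 + 3*10) = -839/(-29 + 30) = -839/1 = -839*1 = -839)
f/p(254, -13 - 1*(-205)) = 243719996070/(-839) = 243719996070*(-1/839) = -243719996070/839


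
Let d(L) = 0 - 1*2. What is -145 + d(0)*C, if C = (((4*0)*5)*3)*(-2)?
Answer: -145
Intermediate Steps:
C = 0 (C = ((0*5)*3)*(-2) = (0*3)*(-2) = 0*(-2) = 0)
d(L) = -2 (d(L) = 0 - 2 = -2)
-145 + d(0)*C = -145 - 2*0 = -145 + 0 = -145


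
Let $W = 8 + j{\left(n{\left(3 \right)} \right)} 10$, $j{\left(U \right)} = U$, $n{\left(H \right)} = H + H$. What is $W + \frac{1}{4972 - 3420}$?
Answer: $\frac{105537}{1552} \approx 68.001$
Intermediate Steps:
$n{\left(H \right)} = 2 H$
$W = 68$ ($W = 8 + 2 \cdot 3 \cdot 10 = 8 + 6 \cdot 10 = 8 + 60 = 68$)
$W + \frac{1}{4972 - 3420} = 68 + \frac{1}{4972 - 3420} = 68 + \frac{1}{1552} = \frac{105537}{1552}$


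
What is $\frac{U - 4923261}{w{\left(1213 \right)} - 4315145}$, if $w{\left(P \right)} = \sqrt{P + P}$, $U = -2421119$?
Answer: $\frac{31692064635100}{18620476368599} + \frac{7344380 \sqrt{2426}}{18620476368599} \approx 1.702$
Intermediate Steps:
$w{\left(P \right)} = \sqrt{2} \sqrt{P}$ ($w{\left(P \right)} = \sqrt{2 P} = \sqrt{2} \sqrt{P}$)
$\frac{U - 4923261}{w{\left(1213 \right)} - 4315145} = \frac{-2421119 - 4923261}{\sqrt{2} \sqrt{1213} - 4315145} = - \frac{7344380}{\sqrt{2426} - 4315145} = - \frac{7344380}{-4315145 + \sqrt{2426}}$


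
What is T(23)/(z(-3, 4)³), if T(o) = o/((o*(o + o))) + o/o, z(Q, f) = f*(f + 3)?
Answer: 47/1009792 ≈ 4.6544e-5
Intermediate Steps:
z(Q, f) = f*(3 + f)
T(o) = 1 + 1/(2*o) (T(o) = o/((o*(2*o))) + 1 = o/((2*o²)) + 1 = o*(1/(2*o²)) + 1 = 1/(2*o) + 1 = 1 + 1/(2*o))
T(23)/(z(-3, 4)³) = ((½ + 23)/23)/((4*(3 + 4))³) = ((1/23)*(47/2))/((4*7)³) = 47/(46*(28³)) = (47/46)/21952 = (47/46)*(1/21952) = 47/1009792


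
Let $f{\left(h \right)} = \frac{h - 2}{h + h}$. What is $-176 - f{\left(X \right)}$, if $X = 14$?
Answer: $- \frac{1235}{7} \approx -176.43$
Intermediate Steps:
$f{\left(h \right)} = \frac{-2 + h}{2 h}$
$-176 - f{\left(X \right)} = -176 - \frac{-2 + 14}{2 \cdot 14} = -176 - \frac{1}{2} \cdot \frac{1}{14} \cdot 12 = -176 - \frac{3}{7} = - \frac{1235}{7}$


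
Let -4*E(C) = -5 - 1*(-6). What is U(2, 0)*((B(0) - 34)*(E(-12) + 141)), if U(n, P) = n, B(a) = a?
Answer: -9571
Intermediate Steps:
E(C) = -1/4 (E(C) = -(-5 - 1*(-6))/4 = -(-5 + 6)/4 = -1/4*1 = -1/4)
U(2, 0)*((B(0) - 34)*(E(-12) + 141)) = 2*((0 - 34)*(-1/4 + 141)) = 2*(-34*563/4) = 2*(-9571/2) = -9571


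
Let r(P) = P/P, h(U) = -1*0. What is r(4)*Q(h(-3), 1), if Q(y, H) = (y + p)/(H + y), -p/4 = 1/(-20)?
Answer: ⅕ ≈ 0.20000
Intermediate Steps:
h(U) = 0
p = ⅕ (p = -4/(-20) = -4*(-1/20) = ⅕ ≈ 0.20000)
r(P) = 1
Q(y, H) = (⅕ + y)/(H + y) (Q(y, H) = (y + ⅕)/(H + y) = (⅕ + y)/(H + y))
r(4)*Q(h(-3), 1) = 1*((⅕ + 0)/(1 + 0)) = 1*((⅕)/1) = 1*(1*(⅕)) = 1*(⅕) = ⅕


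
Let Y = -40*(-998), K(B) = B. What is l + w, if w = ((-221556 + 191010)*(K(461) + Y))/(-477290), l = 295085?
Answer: 6457936258/21695 ≈ 2.9767e+5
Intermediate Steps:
Y = 39920
w = 56067183/21695 (w = ((-221556 + 191010)*(461 + 39920))/(-477290) = -30546*40381*(-1/477290) = -1233478026*(-1/477290) = 56067183/21695 ≈ 2584.3)
l + w = 295085 + 56067183/21695 = 6457936258/21695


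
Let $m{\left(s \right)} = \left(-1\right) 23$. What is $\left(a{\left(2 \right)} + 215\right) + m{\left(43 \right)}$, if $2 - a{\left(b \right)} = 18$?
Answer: $176$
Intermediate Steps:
$a{\left(b \right)} = -16$ ($a{\left(b \right)} = 2 - 18 = -16$)
$m{\left(s \right)} = -23$
$\left(a{\left(2 \right)} + 215\right) + m{\left(43 \right)} = \left(-16 + 215\right) - 23 = 199 - 23 = 176$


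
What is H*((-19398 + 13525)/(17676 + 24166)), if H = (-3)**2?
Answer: -52857/41842 ≈ -1.2633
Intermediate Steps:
H = 9
H*((-19398 + 13525)/(17676 + 24166)) = 9*((-19398 + 13525)/(17676 + 24166)) = 9*(-5873/41842) = -52857/41842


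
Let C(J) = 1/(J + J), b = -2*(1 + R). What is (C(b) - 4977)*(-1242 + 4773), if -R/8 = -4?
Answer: -70295255/4 ≈ -1.7574e+7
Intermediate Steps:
R = 32 (R = -8*(-4) = 32)
b = -66 (b = -2*(1 + 32) = -2*33 = -66)
C(J) = 1/(2*J)
(C(b) - 4977)*(-1242 + 4773) = ((½)/(-66) - 4977)*(-1242 + 4773) = ((½)*(-1/66) - 4977)*3531 = (-1/132 - 4977)*3531 = -656965/132*3531 = -70295255/4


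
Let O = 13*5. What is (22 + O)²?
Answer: 7569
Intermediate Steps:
O = 65
(22 + O)² = (22 + 65)² = 87² = 7569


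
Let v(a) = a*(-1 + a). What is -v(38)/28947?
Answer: -1406/28947 ≈ -0.048572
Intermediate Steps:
-v(38)/28947 = -38*(-1 + 38)/28947 = -38*37*(1/28947) = -1*1406*(1/28947) = -1406*1/28947 = -1406/28947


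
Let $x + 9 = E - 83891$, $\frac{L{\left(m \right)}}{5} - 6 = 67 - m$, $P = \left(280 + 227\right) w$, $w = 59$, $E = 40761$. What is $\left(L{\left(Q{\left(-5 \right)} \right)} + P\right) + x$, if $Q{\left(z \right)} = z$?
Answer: $-12836$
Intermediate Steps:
$P = 29913$ ($P = \left(280 + 227\right) 59 = 507 \cdot 59 = 29913$)
$L{\left(m \right)} = 365 - 5 m$ ($L{\left(m \right)} = 30 + 5 \left(67 - m\right) = 30 - \left(-335 + 5 m\right) = 365 - 5 m$)
$x = -43139$ ($x = -9 + \left(40761 - 83891\right) = -9 - 43130 = -43139$)
$\left(L{\left(Q{\left(-5 \right)} \right)} + P\right) + x = \left(\left(365 - -25\right) + 29913\right) - 43139 = \left(\left(365 + 25\right) + 29913\right) - 43139 = \left(390 + 29913\right) - 43139 = 30303 - 43139 = -12836$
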